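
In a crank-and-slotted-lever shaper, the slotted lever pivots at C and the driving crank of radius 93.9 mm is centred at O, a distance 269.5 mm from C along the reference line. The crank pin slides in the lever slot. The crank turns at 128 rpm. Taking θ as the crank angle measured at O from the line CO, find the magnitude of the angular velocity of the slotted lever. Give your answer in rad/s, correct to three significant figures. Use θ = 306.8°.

2.88

ω = 13.4 rad/s (from 128 rpm).
Crank pin A relative to C: A = (d + r cosθ, r sinθ); lever angle φ = atan2(r sinθ, d + r cosθ).
Differentiating tanφ: φ̇ = rω(d cosθ + r)/(d² + r² + 2dr cosθ).
d² + r² + 2dr cosθ = |CA|² = 0.111765 m²;  d cosθ + r = +0.25534 m.
|ω_lever| = |0.0939·13.4·+0.25534| / 0.111765 = 2.8755 rad/s.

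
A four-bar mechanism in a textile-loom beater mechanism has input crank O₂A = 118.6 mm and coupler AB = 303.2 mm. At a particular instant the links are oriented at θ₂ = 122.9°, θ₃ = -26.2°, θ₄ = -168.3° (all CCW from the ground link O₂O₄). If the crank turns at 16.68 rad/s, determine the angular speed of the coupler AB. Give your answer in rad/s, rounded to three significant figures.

ω₂ = 16.68 rad/s
Differentiating the loop-closure r₂e^{iθ₂}+r₃e^{iθ₃}=r₁+r₄e^{iθ₄} gives r₂ω₂e^{iθ₂}+r₃ω₃e^{iθ₃}=r₄ω₄e^{iθ₄}.
Eliminating the other unknown: ω₃ = r₂ω₂ sin(θ₄−θ₂) / [r₃ sin(θ₃−θ₄)].
Numerator sine = +0.93232; denominator sine = +0.61429.
Result = 0.1186·16.68·(+0.93232) / (0.3032·(+0.61429)) = +9.9026 rad/s; magnitude 9.9026 rad/s.

9.90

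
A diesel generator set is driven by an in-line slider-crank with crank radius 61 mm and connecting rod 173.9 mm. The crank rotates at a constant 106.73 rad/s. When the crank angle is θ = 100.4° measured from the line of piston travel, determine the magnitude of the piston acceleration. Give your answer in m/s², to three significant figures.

ω = 106.7 rad/s
x(θ) = r cosθ + √(L² − r² sin²θ); with ω constant, a = ω²·d²x/dθ².
d²x/dθ² = −r cosθ − r²(cos2θ)/√u − r⁴ sin²2θ/(4u^{3/2}),  u = L² − r² sin²θ = 0.0266415 m².
Substituting r = 0.061 m, L = 0.1739 m, θ = 100.4°: d²x/dθ² = +0.032223 m.
a = ω²·d²x/dθ² = (106.7)²·(+0.032223) = +367.06 m/s²;  |a| = 367.06 m/s².

367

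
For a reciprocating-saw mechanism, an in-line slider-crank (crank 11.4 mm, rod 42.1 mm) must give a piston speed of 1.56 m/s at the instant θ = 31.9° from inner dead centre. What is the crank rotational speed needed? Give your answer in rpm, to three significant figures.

2010

For an in-line slider-crank, |v_piston| = rω|sinθ|·[1 + r cosθ/√(L² − r² sin²θ)].
With r = 0.0114 m, L = 0.0421 m, θ = 31.9°: the bracketed kinematic factor |dx/dθ| = 0.0074235 m.
ω = v/|dx/dθ| = 1.56/0.0074235 = 210.14 rad/s.
N = 60ω/(2π) = 2006.7 rpm.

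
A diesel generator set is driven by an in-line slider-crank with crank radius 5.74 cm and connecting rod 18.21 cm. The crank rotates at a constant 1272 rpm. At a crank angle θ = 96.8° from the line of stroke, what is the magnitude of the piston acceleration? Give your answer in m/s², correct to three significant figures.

449

ω = 2π·1272/60 = 133.2 rad/s
x(θ) = r cosθ + √(L² − r² sin²θ); with ω constant, a = ω²·d²x/dθ².
d²x/dθ² = −r cosθ − r²(cos2θ)/√u − r⁴ sin²2θ/(4u^{3/2}),  u = L² − r² sin²θ = 0.0299118 m².
Substituting r = 0.0574 m, L = 0.1821 m, θ = 96.8°: d²x/dθ² = +0.025284 m.
a = ω²·d²x/dθ² = (133.2)²·(+0.025284) = +448.61 m/s²;  |a| = 448.61 m/s².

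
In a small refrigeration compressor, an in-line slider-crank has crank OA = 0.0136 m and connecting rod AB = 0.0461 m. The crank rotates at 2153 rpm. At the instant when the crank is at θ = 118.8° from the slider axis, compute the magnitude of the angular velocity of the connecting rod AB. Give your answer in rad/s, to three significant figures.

33.2

ω = 225.5 rad/s (converted from 2153 rpm).
The rod makes angle φ with the slider axis where L sinφ = r sinθ; differentiating, L cosφ·φ̇ = r ω cosθ.
L cosφ = √(L² − r² sin²θ) = 0.044533 m.
|ω_rod| = r ω |cosθ| / √(L² − r² sin²θ) = 0.0136·225.5·0.48175/0.044533 = 33.171 rad/s.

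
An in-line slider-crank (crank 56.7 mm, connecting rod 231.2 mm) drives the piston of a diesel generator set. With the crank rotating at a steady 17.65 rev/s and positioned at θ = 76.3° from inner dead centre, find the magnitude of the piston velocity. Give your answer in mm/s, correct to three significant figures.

ω = 2π·17.6 = 110.9 rad/s
For an in-line slider-crank, x = r cosθ + √(L² − r² sin²θ), so v = −rω sinθ·[1 + r cosθ/√(L² − r² sin²θ)].
With r = 0.0567 m, L = 0.2312 m, θ = 76.3°: √(L² − r² sin²θ) = 0.22454 m.
v = −0.0567·110.9·0.97155·[1 + 0.0567·0.23684/0.22454] = -6.4744 m/s.
|v| = 6.4744 m/s = 6474.4 mm/s.

6470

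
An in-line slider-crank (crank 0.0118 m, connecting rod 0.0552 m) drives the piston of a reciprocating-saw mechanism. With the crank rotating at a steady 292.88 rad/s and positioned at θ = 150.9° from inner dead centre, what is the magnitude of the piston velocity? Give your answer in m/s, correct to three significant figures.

ω = 292.9 rad/s
For an in-line slider-crank, x = r cosθ + √(L² − r² sin²θ), so v = −rω sinθ·[1 + r cosθ/√(L² − r² sin²θ)].
With r = 0.0118 m, L = 0.0552 m, θ = 150.9°: √(L² − r² sin²θ) = 0.054901 m.
v = −0.0118·292.9·0.48634·[1 + 0.0118·-0.87377/0.054901] = -1.3651 m/s.
|v| = 1.3651 m/s.

1.37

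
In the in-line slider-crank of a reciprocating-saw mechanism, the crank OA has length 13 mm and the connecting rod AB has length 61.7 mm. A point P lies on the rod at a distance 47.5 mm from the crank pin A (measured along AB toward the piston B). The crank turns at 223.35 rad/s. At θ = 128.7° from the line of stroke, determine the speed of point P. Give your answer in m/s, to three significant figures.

2.08

ω = 223.3 rad/s.  Crank-pin speed |V_A| = rω = 2.9035 m/s, perpendicular to OA.
Rod angle: sinφ = −(r/L) sinθ ⇒ φ = -9.464°; ω_rod = −rω cosθ/√(L²−r²sin²θ) = +29.829 rad/s.
V_P = V_A + ω_rod × AP, with AP = 0.0475 m along the rod.
Components: V_Px = −rω sinθ − a·ω_rod·sinφ = -2.033 m/s;  V_Py = rω cosθ + a·ω_rod·cosφ = -0.41781 m/s.
|V_P| = √(V_Px² + V_Py²) = 2.0755 m/s.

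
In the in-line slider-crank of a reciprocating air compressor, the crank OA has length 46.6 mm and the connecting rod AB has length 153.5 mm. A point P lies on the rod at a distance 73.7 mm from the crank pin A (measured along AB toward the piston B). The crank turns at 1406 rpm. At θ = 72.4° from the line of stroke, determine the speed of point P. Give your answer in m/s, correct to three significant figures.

6.93

ω = 147.2 rad/s.  Crank-pin speed |V_A| = rω = 6.8612 m/s, perpendicular to OA.
Rod angle: sinφ = −(r/L) sinθ ⇒ φ = -16.820°; ω_rod = −rω cosθ/√(L²−r²sin²θ) = -14.12 rad/s.
V_P = V_A + ω_rod × AP, with AP = 0.0737 m along the rod.
Components: V_Px = −rω sinθ − a·ω_rod·sinφ = -6.8412 m/s;  V_Py = rω cosθ + a·ω_rod·cosφ = +1.0785 m/s.
|V_P| = √(V_Px² + V_Py²) = 6.9256 m/s.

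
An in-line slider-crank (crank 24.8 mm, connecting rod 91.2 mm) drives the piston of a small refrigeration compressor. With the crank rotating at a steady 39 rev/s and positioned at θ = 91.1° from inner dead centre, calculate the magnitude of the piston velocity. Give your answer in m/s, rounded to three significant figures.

ω = 2π·39 = 245 rad/s
For an in-line slider-crank, x = r cosθ + √(L² − r² sin²θ), so v = −rω sinθ·[1 + r cosθ/√(L² − r² sin²θ)].
With r = 0.0248 m, L = 0.0912 m, θ = 91.1°: √(L² − r² sin²θ) = 0.087765 m.
v = −0.0248·245·0.99982·[1 + 0.0248·-0.01920/0.087765] = -6.043 m/s.
|v| = 6.043 m/s.

6.04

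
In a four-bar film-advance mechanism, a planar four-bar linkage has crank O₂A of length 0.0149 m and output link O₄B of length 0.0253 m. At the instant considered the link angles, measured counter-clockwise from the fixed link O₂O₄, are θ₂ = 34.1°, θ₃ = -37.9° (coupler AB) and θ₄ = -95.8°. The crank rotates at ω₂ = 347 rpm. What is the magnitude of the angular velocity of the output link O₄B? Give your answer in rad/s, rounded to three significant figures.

24.0

ω₂ = 36.34 rad/s (from 347 rpm).
Differentiating the loop-closure r₂e^{iθ₂}+r₃e^{iθ₃}=r₁+r₄e^{iθ₄} gives r₂ω₂e^{iθ₂}+r₃ω₃e^{iθ₃}=r₄ω₄e^{iθ₄}.
Eliminating the other unknown: ω₄ = r₂ω₂ sin(θ₂−θ₃) / [r₄ sin(θ₄−θ₃)].
Numerator sine = +0.95106; denominator sine = -0.84712.
Result = 0.0149·36.34·(+0.95106) / (0.0253·(-0.84712)) = -24.026 rad/s; magnitude 24.026 rad/s.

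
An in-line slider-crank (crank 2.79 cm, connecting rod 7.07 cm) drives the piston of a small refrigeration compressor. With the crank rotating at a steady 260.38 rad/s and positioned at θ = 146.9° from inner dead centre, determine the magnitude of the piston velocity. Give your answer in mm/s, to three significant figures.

ω = 260.4 rad/s
For an in-line slider-crank, x = r cosθ + √(L² − r² sin²θ), so v = −rω sinθ·[1 + r cosθ/√(L² − r² sin²θ)].
With r = 0.0279 m, L = 0.0707 m, θ = 146.9°: √(L² − r² sin²θ) = 0.069039 m.
v = −0.0279·260.4·0.54610·[1 + 0.0279·-0.83772/0.069039] = -2.6242 m/s.
|v| = 2.6242 m/s = 2624.2 mm/s.

2620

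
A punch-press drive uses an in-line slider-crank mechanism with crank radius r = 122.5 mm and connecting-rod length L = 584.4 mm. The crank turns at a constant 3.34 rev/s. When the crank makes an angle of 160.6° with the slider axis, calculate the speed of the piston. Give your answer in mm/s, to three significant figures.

685

ω = 2π·3.34 = 20.99 rad/s
For an in-line slider-crank, x = r cosθ + √(L² − r² sin²θ), so v = −rω sinθ·[1 + r cosθ/√(L² − r² sin²θ)].
With r = 0.1225 m, L = 0.5844 m, θ = 160.6°: √(L² − r² sin²θ) = 0.58298 m.
v = −0.1225·20.99·0.33216·[1 + 0.1225·-0.94322/0.58298] = -0.68467 m/s.
|v| = 0.68467 m/s = 684.67 mm/s.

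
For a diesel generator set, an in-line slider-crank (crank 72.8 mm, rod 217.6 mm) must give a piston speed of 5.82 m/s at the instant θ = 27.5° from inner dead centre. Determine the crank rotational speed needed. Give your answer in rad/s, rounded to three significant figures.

133

For an in-line slider-crank, |v_piston| = rω|sinθ|·[1 + r cosθ/√(L² − r² sin²θ)].
With r = 0.0728 m, L = 0.2176 m, θ = 27.5°: the bracketed kinematic factor |dx/dθ| = 0.043712 m.
ω = v/|dx/dθ| = 5.82/0.043712 = 133.14 rad/s.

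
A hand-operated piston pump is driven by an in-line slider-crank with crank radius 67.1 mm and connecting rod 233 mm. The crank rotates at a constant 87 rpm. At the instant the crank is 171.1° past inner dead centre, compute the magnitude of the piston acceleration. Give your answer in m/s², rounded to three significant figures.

3.97

ω = 2π·87/60 = 9.111 rad/s
x(θ) = r cosθ + √(L² − r² sin²θ); with ω constant, a = ω²·d²x/dθ².
d²x/dθ² = −r cosθ − r²(cos2θ)/√u − r⁴ sin²2θ/(4u^{3/2}),  u = L² − r² sin²θ = 0.0541812 m².
Substituting r = 0.0671 m, L = 0.233 m, θ = 171.1°: d²x/dθ² = +0.047838 m.
a = ω²·d²x/dθ² = (9.111)²·(+0.047838) = +3.9707 m/s²;  |a| = 3.9707 m/s².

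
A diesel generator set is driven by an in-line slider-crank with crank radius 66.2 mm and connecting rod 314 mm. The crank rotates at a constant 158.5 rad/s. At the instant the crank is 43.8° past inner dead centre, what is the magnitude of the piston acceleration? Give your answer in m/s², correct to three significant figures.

1220

ω = 158.5 rad/s
x(θ) = r cosθ + √(L² − r² sin²θ); with ω constant, a = ω²·d²x/dθ².
d²x/dθ² = −r cosθ − r²(cos2θ)/√u − r⁴ sin²2θ/(4u^{3/2}),  u = L² − r² sin²θ = 0.0964965 m².
Substituting r = 0.0662 m, L = 0.314 m, θ = 43.8°: d²x/dθ² = -0.048531 m.
a = ω²·d²x/dθ² = (158.5)²·(-0.048531) = -1219.2 m/s²;  |a| = 1219.2 m/s².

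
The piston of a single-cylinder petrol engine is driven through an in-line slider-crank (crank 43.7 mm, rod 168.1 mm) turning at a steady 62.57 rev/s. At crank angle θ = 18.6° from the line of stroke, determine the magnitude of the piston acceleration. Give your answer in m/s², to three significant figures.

7820

ω = 2π·62.6 = 393.1 rad/s
x(θ) = r cosθ + √(L² − r² sin²θ); with ω constant, a = ω²·d²x/dθ².
d²x/dθ² = −r cosθ − r²(cos2θ)/√u − r⁴ sin²2θ/(4u^{3/2}),  u = L² − r² sin²θ = 0.0280633 m².
Substituting r = 0.0437 m, L = 0.1681 m, θ = 18.6°: d²x/dθ² = -0.050569 m.
a = ω²·d²x/dθ² = (393.1)²·(-0.050569) = -7815.8 m/s²;  |a| = 7815.8 m/s².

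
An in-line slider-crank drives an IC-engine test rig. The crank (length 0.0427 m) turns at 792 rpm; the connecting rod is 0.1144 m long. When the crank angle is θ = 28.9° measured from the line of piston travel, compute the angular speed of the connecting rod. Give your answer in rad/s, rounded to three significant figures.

ω = 82.94 rad/s (converted from 792 rpm).
The rod makes angle φ with the slider axis where L sinφ = r sinθ; differentiating, L cosφ·φ̇ = r ω cosθ.
L cosφ = √(L² − r² sin²θ) = 0.11252 m.
|ω_rod| = r ω |cosθ| / √(L² − r² sin²θ) = 0.0427·82.94·0.87546/0.11252 = 27.554 rad/s.

27.6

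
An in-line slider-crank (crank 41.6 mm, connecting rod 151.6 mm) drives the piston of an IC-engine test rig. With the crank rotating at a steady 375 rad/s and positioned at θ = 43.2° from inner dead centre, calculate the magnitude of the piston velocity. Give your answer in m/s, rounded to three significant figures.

12.9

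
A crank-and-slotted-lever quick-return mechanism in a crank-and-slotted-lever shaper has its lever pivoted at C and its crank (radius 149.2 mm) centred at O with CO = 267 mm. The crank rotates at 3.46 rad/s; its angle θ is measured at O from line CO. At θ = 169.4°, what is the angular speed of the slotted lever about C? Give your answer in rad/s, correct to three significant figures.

3.84

ω = 3.46 rad/s
Crank pin A relative to C: A = (d + r cosθ, r sinθ); lever angle φ = atan2(r sinθ, d + r cosθ).
Differentiating tanφ: φ̇ = rω(d cosθ + r)/(d² + r² + 2dr cosθ).
d² + r² + 2dr cosθ = |CA|² = 0.0152364 m²;  d cosθ + r = -0.11324 m.
|ω_lever| = |0.1492·3.46·-0.11324| / 0.0152364 = 3.8369 rad/s.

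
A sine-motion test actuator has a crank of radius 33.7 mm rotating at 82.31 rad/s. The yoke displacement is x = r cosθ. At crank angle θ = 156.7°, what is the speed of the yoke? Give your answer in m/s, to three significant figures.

ω = 82.31 rad/s
x = r cosθ ⇒ ẋ = −rω sinθ.
|v| = rω|sinθ| = 0.0337·82.31·|sin 156.7°| = 1.0972 m/s.

1.10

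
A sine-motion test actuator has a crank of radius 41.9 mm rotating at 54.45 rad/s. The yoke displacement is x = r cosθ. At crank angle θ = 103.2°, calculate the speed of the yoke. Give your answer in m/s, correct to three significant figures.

ω = 54.45 rad/s
x = r cosθ ⇒ ẋ = −rω sinθ.
|v| = rω|sinθ| = 0.0419·54.45·|sin 103.2°| = 2.2212 m/s.

2.22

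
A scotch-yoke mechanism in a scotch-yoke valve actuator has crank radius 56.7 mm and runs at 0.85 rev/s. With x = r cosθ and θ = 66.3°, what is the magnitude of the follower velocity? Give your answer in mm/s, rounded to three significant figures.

277

ω = 5.341 rad/s (from 0.85 rev/s).
x = r cosθ ⇒ ẋ = −rω sinθ.
|v| = rω|sinθ| = 0.0567·5.341·|sin 66.3°| = 0.27728 m/s = 277.28 mm/s.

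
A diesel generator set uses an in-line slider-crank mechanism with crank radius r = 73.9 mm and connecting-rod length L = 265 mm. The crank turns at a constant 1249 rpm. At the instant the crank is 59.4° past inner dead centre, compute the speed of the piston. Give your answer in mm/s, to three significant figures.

9540

ω = 2π·1249/60 = 130.8 rad/s
For an in-line slider-crank, x = r cosθ + √(L² − r² sin²θ), so v = −rω sinθ·[1 + r cosθ/√(L² − r² sin²θ)].
With r = 0.0739 m, L = 0.265 m, θ = 59.4°: √(L² − r² sin²θ) = 0.25725 m.
v = −0.0739·130.8·0.86074·[1 + 0.0739·0.50904/0.25725] = -9.5363 m/s.
|v| = 9.5363 m/s = 9536.3 mm/s.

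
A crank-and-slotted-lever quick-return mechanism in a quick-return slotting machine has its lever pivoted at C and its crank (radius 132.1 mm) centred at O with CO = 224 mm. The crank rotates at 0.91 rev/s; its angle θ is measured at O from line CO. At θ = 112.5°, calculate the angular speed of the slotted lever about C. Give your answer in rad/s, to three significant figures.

0.779

ω = 5.718 rad/s (from 0.91 rev/s).
Crank pin A relative to C: A = (d + r cosθ, r sinθ); lever angle φ = atan2(r sinθ, d + r cosθ).
Differentiating tanφ: φ̇ = rω(d cosθ + r)/(d² + r² + 2dr cosθ).
d² + r² + 2dr cosθ = |CA|² = 0.0449789 m²;  d cosθ + r = +0.046379 m.
|ω_lever| = |0.1321·5.718·+0.046379| / 0.0449789 = 0.77882 rad/s.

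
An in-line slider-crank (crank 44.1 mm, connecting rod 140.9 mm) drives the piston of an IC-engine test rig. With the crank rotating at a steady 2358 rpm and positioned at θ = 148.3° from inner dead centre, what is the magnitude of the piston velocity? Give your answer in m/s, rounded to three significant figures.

ω = 2π·2358/60 = 246.9 rad/s
For an in-line slider-crank, x = r cosθ + √(L² − r² sin²θ), so v = −rω sinθ·[1 + r cosθ/√(L² − r² sin²θ)].
With r = 0.0441 m, L = 0.1409 m, θ = 148.3°: √(L² − r² sin²θ) = 0.13898 m.
v = −0.0441·246.9·0.52547·[1 + 0.0441·-0.85081/0.13898] = -4.1774 m/s.
|v| = 4.1774 m/s.

4.18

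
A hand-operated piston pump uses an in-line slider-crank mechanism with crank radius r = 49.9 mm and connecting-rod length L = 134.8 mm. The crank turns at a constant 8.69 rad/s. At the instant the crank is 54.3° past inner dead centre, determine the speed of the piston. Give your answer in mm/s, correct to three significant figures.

432

ω = 8.69 rad/s
For an in-line slider-crank, x = r cosθ + √(L² − r² sin²θ), so v = −rω sinθ·[1 + r cosθ/√(L² − r² sin²θ)].
With r = 0.0499 m, L = 0.1348 m, θ = 54.3°: √(L² − r² sin²θ) = 0.12856 m.
v = −0.0499·8.69·0.81208·[1 + 0.0499·0.58354/0.12856] = -0.4319 m/s.
|v| = 0.4319 m/s = 431.9 mm/s.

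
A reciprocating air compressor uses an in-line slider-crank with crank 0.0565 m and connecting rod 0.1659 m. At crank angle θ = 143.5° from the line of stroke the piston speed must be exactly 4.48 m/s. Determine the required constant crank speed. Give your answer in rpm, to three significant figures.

1770

For an in-line slider-crank, |v_piston| = rω|sinθ|·[1 + r cosθ/√(L² − r² sin²θ)].
With r = 0.0565 m, L = 0.1659 m, θ = 143.5°: the bracketed kinematic factor |dx/dθ| = 0.024212 m.
ω = v/|dx/dθ| = 4.48/0.024212 = 185.03 rad/s.
N = 60ω/(2π) = 1766.9 rpm.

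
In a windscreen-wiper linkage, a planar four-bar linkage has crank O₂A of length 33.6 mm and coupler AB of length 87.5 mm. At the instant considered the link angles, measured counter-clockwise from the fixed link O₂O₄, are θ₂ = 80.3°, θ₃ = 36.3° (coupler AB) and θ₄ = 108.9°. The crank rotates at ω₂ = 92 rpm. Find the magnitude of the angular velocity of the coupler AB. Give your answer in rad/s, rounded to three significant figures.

ω₂ = 9.634 rad/s (from 92 rpm).
Differentiating the loop-closure r₂e^{iθ₂}+r₃e^{iθ₃}=r₁+r₄e^{iθ₄} gives r₂ω₂e^{iθ₂}+r₃ω₃e^{iθ₃}=r₄ω₄e^{iθ₄}.
Eliminating the other unknown: ω₃ = r₂ω₂ sin(θ₄−θ₂) / [r₃ sin(θ₃−θ₄)].
Numerator sine = +0.47869; denominator sine = -0.95424.
Result = 0.0336·9.634·(+0.47869) / (0.0875·(-0.95424)) = -1.8559 rad/s; magnitude 1.8559 rad/s.

1.86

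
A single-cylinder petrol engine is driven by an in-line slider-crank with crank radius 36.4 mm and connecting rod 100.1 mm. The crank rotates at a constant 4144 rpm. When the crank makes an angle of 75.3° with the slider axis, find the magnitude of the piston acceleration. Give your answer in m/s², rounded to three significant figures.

556

ω = 2π·4144/60 = 434 rad/s
x(θ) = r cosθ + √(L² − r² sin²θ); with ω constant, a = ω²·d²x/dθ².
d²x/dθ² = −r cosθ − r²(cos2θ)/√u − r⁴ sin²2θ/(4u^{3/2}),  u = L² − r² sin²θ = 0.00878037 m².
Substituting r = 0.0364 m, L = 0.1001 m, θ = 75.3°: d²x/dθ² = +0.0029535 m.
a = ω²·d²x/dθ² = (434)²·(+0.0029535) = +556.21 m/s²;  |a| = 556.21 m/s².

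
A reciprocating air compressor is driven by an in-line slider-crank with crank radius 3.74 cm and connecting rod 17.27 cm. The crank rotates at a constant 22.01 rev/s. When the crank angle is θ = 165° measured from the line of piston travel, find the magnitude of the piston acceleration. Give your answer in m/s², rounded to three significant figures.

ω = 2π·22 = 138.3 rad/s
x(θ) = r cosθ + √(L² − r² sin²θ); with ω constant, a = ω²·d²x/dθ².
d²x/dθ² = −r cosθ − r²(cos2θ)/√u − r⁴ sin²2θ/(4u^{3/2}),  u = L² − r² sin²θ = 0.0297316 m².
Substituting r = 0.0374 m, L = 0.1727 m, θ = 165°: d²x/dθ² = +0.029076 m.
a = ω²·d²x/dθ² = (138.3)²·(+0.029076) = +556.09 m/s²;  |a| = 556.09 m/s².

556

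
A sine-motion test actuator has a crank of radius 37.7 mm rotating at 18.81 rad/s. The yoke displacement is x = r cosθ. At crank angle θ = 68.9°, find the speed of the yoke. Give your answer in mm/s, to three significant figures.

662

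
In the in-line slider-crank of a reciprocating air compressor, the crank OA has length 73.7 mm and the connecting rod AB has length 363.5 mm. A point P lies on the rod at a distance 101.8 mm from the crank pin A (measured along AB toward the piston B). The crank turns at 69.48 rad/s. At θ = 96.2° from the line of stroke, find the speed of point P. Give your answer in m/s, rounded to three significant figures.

5.07

ω = 69.48 rad/s.  Crank-pin speed |V_A| = rω = 5.1207 m/s, perpendicular to OA.
Rod angle: sinφ = −(r/L) sinθ ⇒ φ = -11.628°; ω_rod = −rω cosθ/√(L²−r²sin²θ) = +1.5533 rad/s.
V_P = V_A + ω_rod × AP, with AP = 0.1018 m along the rod.
Components: V_Px = −rω sinθ − a·ω_rod·sinφ = -5.0589 m/s;  V_Py = rω cosθ + a·ω_rod·cosφ = -0.39815 m/s.
|V_P| = √(V_Px² + V_Py²) = 5.0745 m/s.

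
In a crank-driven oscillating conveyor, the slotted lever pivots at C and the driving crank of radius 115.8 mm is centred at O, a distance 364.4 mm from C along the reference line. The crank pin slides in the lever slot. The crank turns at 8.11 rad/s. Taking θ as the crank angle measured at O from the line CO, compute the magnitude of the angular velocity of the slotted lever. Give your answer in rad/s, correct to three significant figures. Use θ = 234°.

0.957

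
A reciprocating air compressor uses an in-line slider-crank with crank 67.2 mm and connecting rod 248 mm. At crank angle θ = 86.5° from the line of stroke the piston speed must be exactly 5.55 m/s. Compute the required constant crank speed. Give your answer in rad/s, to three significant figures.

81.3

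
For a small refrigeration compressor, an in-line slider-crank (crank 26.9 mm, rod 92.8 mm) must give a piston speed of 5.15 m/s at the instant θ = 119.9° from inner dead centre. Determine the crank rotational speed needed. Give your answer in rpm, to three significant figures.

For an in-line slider-crank, |v_piston| = rω|sinθ|·[1 + r cosθ/√(L² − r² sin²θ)].
With r = 0.0269 m, L = 0.0928 m, θ = 119.9°: the bracketed kinematic factor |dx/dθ| = 0.019838 m.
ω = v/|dx/dθ| = 5.15/0.019838 = 259.6 rad/s.
N = 60ω/(2π) = 2479 rpm.

2480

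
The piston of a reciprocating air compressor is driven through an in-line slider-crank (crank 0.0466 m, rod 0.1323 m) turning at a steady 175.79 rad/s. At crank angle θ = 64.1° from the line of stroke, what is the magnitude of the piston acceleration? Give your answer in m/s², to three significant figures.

ω = 175.8 rad/s
x(θ) = r cosθ + √(L² − r² sin²θ); with ω constant, a = ω²·d²x/dθ².
d²x/dθ² = −r cosθ − r²(cos2θ)/√u − r⁴ sin²2θ/(4u^{3/2}),  u = L² − r² sin²θ = 0.0157461 m².
Substituting r = 0.0466 m, L = 0.1323 m, θ = 64.1°: d²x/dθ² = -0.010022 m.
a = ω²·d²x/dθ² = (175.8)²·(-0.010022) = -309.69 m/s²;  |a| = 309.69 m/s².

310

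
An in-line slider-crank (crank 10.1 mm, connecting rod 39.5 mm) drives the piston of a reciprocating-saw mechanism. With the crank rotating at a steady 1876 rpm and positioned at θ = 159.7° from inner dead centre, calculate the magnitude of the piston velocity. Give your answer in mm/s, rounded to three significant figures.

523

ω = 2π·1876/60 = 196.5 rad/s
For an in-line slider-crank, x = r cosθ + √(L² − r² sin²θ), so v = −rω sinθ·[1 + r cosθ/√(L² − r² sin²θ)].
With r = 0.0101 m, L = 0.0395 m, θ = 159.7°: √(L² − r² sin²θ) = 0.039344 m.
v = −0.0101·196.5·0.34694·[1 + 0.0101·-0.93789/0.039344] = -0.52265 m/s.
|v| = 0.52265 m/s = 522.65 mm/s.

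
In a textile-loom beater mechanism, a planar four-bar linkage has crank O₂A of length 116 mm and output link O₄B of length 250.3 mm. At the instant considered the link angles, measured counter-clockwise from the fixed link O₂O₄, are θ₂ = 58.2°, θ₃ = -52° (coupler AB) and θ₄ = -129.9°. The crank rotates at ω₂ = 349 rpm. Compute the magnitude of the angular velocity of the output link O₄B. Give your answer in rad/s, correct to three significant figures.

ω₂ = 36.55 rad/s (from 349 rpm).
Differentiating the loop-closure r₂e^{iθ₂}+r₃e^{iθ₃}=r₁+r₄e^{iθ₄} gives r₂ω₂e^{iθ₂}+r₃ω₃e^{iθ₃}=r₄ω₄e^{iθ₄}.
Eliminating the other unknown: ω₄ = r₂ω₂ sin(θ₂−θ₃) / [r₄ sin(θ₄−θ₃)].
Numerator sine = +0.93849; denominator sine = -0.97778.
Result = 0.116·36.55·(+0.93849) / (0.2503·(-0.97778)) = -16.257 rad/s; magnitude 16.257 rad/s.

16.3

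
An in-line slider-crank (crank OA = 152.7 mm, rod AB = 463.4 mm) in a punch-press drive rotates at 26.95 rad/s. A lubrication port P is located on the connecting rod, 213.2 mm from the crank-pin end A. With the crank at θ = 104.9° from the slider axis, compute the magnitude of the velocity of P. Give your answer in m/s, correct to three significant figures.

3.86

ω = 26.95 rad/s.  Crank-pin speed |V_A| = rω = 4.1153 m/s, perpendicular to OA.
Rod angle: sinφ = −(r/L) sinθ ⇒ φ = -18.569°; ω_rod = −rω cosθ/√(L²−r²sin²θ) = +2.4089 rad/s.
V_P = V_A + ω_rod × AP, with AP = 0.2132 m along the rod.
Components: V_Px = −rω sinθ − a·ω_rod·sinφ = -3.8134 m/s;  V_Py = rω cosθ + a·ω_rod·cosφ = -0.57133 m/s.
|V_P| = √(V_Px² + V_Py²) = 3.8559 m/s.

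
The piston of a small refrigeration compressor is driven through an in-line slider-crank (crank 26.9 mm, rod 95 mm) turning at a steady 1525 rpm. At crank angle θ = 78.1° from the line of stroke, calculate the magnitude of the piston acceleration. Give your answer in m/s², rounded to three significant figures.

42.8

ω = 2π·1525/60 = 159.7 rad/s
x(θ) = r cosθ + √(L² − r² sin²θ); with ω constant, a = ω²·d²x/dθ².
d²x/dθ² = −r cosθ − r²(cos2θ)/√u − r⁴ sin²2θ/(4u^{3/2}),  u = L² − r² sin²θ = 0.00833216 m².
Substituting r = 0.0269 m, L = 0.095 m, θ = 78.1°: d²x/dθ² = +0.0016782 m.
a = ω²·d²x/dθ² = (159.7)²·(+0.0016782) = +42.801 m/s²;  |a| = 42.801 m/s².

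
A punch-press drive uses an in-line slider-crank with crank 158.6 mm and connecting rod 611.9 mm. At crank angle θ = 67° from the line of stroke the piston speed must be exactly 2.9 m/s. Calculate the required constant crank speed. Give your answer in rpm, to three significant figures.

For an in-line slider-crank, |v_piston| = rω|sinθ|·[1 + r cosθ/√(L² − r² sin²θ)].
With r = 0.1586 m, L = 0.6119 m, θ = 67°: the bracketed kinematic factor |dx/dθ| = 0.16122 m.
ω = v/|dx/dθ| = 2.9/0.16122 = 17.988 rad/s.
N = 60ω/(2π) = 171.77 rpm.

172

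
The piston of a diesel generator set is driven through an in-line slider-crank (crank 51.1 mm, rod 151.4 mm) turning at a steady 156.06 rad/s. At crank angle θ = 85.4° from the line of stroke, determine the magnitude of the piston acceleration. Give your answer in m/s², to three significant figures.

ω = 156.1 rad/s
x(θ) = r cosθ + √(L² − r² sin²θ); with ω constant, a = ω²·d²x/dθ².
d²x/dθ² = −r cosθ − r²(cos2θ)/√u − r⁴ sin²2θ/(4u^{3/2}),  u = L² − r² sin²θ = 0.0203275 m².
Substituting r = 0.0511 m, L = 0.1514 m, θ = 85.4°: d²x/dθ² = +0.013966 m.
a = ω²·d²x/dθ² = (156.1)²·(+0.013966) = +340.14 m/s²;  |a| = 340.14 m/s².

340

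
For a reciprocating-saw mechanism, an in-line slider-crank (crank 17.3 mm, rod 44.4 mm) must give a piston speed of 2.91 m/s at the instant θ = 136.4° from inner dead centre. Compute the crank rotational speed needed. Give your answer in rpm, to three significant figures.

3290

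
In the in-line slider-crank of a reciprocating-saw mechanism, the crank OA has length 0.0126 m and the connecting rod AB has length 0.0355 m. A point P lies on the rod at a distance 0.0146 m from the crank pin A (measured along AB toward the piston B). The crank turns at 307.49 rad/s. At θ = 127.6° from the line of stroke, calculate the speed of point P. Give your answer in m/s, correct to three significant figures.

3.11

ω = 307.5 rad/s.  Crank-pin speed |V_A| = rω = 3.8744 m/s, perpendicular to OA.
Rod angle: sinφ = −(r/L) sinθ ⇒ φ = -16.332°; ω_rod = −rω cosθ/√(L²−r²sin²θ) = +69.39 rad/s.
V_P = V_A + ω_rod × AP, with AP = 0.0146 m along the rod.
Components: V_Px = −rω sinθ − a·ω_rod·sinφ = -2.7847 m/s;  V_Py = rω cosθ + a·ω_rod·cosφ = -1.3917 m/s.
|V_P| = √(V_Px² + V_Py²) = 3.1131 m/s.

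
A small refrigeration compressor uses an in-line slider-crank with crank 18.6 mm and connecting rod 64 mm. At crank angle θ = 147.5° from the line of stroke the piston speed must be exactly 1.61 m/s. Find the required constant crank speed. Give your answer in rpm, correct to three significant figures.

2050

For an in-line slider-crank, |v_piston| = rω|sinθ|·[1 + r cosθ/√(L² − r² sin²θ)].
With r = 0.0186 m, L = 0.064 m, θ = 147.5°: the bracketed kinematic factor |dx/dθ| = 0.0075138 m.
ω = v/|dx/dθ| = 1.61/0.0075138 = 214.27 rad/s.
N = 60ω/(2π) = 2046.2 rpm.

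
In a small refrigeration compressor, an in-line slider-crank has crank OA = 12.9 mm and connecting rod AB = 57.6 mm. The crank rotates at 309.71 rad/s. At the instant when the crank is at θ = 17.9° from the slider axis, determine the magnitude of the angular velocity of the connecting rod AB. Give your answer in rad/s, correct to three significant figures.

66.2

ω = 309.7 rad/s
The rod makes angle φ with the slider axis where L sinφ = r sinθ; differentiating, L cosφ·φ̇ = r ω cosθ.
L cosφ = √(L² − r² sin²θ) = 0.057463 m.
|ω_rod| = r ω |cosθ| / √(L² − r² sin²θ) = 0.0129·309.7·0.95159/0.057463 = 66.162 rad/s.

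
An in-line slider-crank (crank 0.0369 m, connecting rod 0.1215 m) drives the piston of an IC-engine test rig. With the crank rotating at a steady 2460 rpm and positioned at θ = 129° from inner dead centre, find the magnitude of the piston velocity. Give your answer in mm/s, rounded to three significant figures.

ω = 2π·2460/60 = 257.6 rad/s
For an in-line slider-crank, x = r cosθ + √(L² − r² sin²θ), so v = −rω sinθ·[1 + r cosθ/√(L² − r² sin²θ)].
With r = 0.0369 m, L = 0.1215 m, θ = 129°: √(L² − r² sin²θ) = 0.11807 m.
v = −0.0369·257.6·0.77715·[1 + 0.0369·-0.62932/0.11807] = -5.9344 m/s.
|v| = 5.9344 m/s = 5934.4 mm/s.

5930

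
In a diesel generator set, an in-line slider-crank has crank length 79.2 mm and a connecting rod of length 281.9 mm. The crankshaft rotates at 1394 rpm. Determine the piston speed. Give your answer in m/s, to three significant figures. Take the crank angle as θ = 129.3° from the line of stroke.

ω = 2π·1394/60 = 146 rad/s
For an in-line slider-crank, x = r cosθ + √(L² − r² sin²θ), so v = −rω sinθ·[1 + r cosθ/√(L² − r² sin²θ)].
With r = 0.0792 m, L = 0.2819 m, θ = 129.3°: √(L² − r² sin²θ) = 0.27516 m.
v = −0.0792·146·0.77384·[1 + 0.0792·-0.63338/0.27516] = -7.3157 m/s.
|v| = 7.3157 m/s.

7.32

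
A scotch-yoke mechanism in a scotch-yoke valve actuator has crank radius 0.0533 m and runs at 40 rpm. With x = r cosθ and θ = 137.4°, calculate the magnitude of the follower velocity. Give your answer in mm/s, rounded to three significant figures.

ω = 4.189 rad/s (from 40 rpm).
x = r cosθ ⇒ ẋ = −rω sinθ.
|v| = rω|sinθ| = 0.0533·4.189·|sin 137.4°| = 0.15112 m/s = 151.12 mm/s.

151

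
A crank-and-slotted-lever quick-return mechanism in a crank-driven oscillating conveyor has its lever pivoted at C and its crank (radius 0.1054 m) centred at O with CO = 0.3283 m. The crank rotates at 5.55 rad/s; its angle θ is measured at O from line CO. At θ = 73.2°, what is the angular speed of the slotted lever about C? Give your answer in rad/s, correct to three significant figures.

ω = 5.55 rad/s
Crank pin A relative to C: A = (d + r cosθ, r sinθ); lever angle φ = atan2(r sinθ, d + r cosθ).
Differentiating tanφ: φ̇ = rω(d cosθ + r)/(d² + r² + 2dr cosθ).
d² + r² + 2dr cosθ = |CA|² = 0.138893 m²;  d cosθ + r = +0.20029 m.
|ω_lever| = |0.1054·5.55·+0.20029| / 0.138893 = 0.84355 rad/s.

0.844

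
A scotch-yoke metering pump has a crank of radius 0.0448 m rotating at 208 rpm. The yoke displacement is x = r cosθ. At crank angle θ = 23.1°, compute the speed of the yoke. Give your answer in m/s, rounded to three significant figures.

0.383

ω = 21.78 rad/s (from 208 rpm).
x = r cosθ ⇒ ẋ = −rω sinθ.
|v| = rω|sinθ| = 0.0448·21.78·|sin 23.1°| = 0.38285 m/s.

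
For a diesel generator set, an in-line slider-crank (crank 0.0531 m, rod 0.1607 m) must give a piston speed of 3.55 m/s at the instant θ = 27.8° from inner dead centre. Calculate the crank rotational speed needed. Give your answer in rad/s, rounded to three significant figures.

For an in-line slider-crank, |v_piston| = rω|sinθ|·[1 + r cosθ/√(L² − r² sin²θ)].
With r = 0.0531 m, L = 0.1607 m, θ = 27.8°: the bracketed kinematic factor |dx/dθ| = 0.032091 m.
ω = v/|dx/dθ| = 3.55/0.032091 = 110.62 rad/s.

111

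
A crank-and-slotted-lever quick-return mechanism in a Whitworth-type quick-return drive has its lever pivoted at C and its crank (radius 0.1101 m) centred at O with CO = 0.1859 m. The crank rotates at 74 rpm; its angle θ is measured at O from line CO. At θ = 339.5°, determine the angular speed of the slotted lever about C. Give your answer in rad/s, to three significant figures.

ω = 7.749 rad/s (from 74 rpm).
Crank pin A relative to C: A = (d + r cosθ, r sinθ); lever angle φ = atan2(r sinθ, d + r cosθ).
Differentiating tanφ: φ̇ = rω(d cosθ + r)/(d² + r² + 2dr cosθ).
d² + r² + 2dr cosθ = |CA|² = 0.0850237 m²;  d cosθ + r = +0.28423 m.
|ω_lever| = |0.1101·7.749·+0.28423| / 0.0850237 = 2.8522 rad/s.

2.85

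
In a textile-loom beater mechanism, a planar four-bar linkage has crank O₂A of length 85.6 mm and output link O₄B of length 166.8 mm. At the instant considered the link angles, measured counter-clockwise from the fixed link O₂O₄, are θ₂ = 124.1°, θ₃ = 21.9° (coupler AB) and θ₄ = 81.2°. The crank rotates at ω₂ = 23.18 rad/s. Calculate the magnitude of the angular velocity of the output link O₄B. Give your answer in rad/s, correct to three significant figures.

13.5

ω₂ = 23.18 rad/s
Differentiating the loop-closure r₂e^{iθ₂}+r₃e^{iθ₃}=r₁+r₄e^{iθ₄} gives r₂ω₂e^{iθ₂}+r₃ω₃e^{iθ₃}=r₄ω₄e^{iθ₄}.
Eliminating the other unknown: ω₄ = r₂ω₂ sin(θ₂−θ₃) / [r₄ sin(θ₄−θ₃)].
Numerator sine = +0.97742; denominator sine = +0.85985.
Result = 0.0856·23.18·(+0.97742) / (0.1668·(+0.85985)) = +13.522 rad/s; magnitude 13.522 rad/s.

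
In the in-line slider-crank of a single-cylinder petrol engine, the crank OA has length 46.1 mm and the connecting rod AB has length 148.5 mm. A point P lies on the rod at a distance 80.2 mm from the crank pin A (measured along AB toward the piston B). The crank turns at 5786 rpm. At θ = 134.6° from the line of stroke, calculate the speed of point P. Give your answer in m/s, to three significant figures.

ω = 605.9 rad/s.  Crank-pin speed |V_A| = rω = 27.932 m/s, perpendicular to OA.
Rod angle: sinφ = −(r/L) sinθ ⇒ φ = -12.770°; ω_rod = −rω cosθ/√(L²−r²sin²θ) = +135.42 rad/s.
V_P = V_A + ω_rod × AP, with AP = 0.0802 m along the rod.
Components: V_Px = −rω sinθ − a·ω_rod·sinφ = -17.488 m/s;  V_Py = rω cosθ + a·ω_rod·cosφ = -9.0206 m/s.
|V_P| = √(V_Px² + V_Py²) = 19.677 m/s.

19.7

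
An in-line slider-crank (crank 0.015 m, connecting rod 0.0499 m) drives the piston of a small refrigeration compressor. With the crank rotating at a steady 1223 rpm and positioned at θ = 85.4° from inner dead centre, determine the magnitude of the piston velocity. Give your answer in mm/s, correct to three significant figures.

ω = 2π·1223/60 = 128.1 rad/s
For an in-line slider-crank, x = r cosθ + √(L² − r² sin²θ), so v = −rω sinθ·[1 + r cosθ/√(L² − r² sin²θ)].
With r = 0.015 m, L = 0.0499 m, θ = 85.4°: √(L² − r² sin²θ) = 0.047607 m.
v = −0.015·128.1·0.99678·[1 + 0.015·0.08020/0.047607] = -1.9633 m/s.
|v| = 1.9633 m/s = 1963.3 mm/s.

1960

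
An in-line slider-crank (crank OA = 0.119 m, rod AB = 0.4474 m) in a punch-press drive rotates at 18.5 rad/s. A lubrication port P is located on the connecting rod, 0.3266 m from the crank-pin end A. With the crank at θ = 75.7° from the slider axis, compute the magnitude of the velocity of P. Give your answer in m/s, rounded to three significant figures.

2.24

ω = 18.5 rad/s.  Crank-pin speed |V_A| = rω = 2.2015 m/s, perpendicular to OA.
Rod angle: sinφ = −(r/L) sinθ ⇒ φ = -14.936°; ω_rod = −rω cosθ/√(L²−r²sin²θ) = -1.2579 rad/s.
V_P = V_A + ω_rod × AP, with AP = 0.3266 m along the rod.
Components: V_Px = −rω sinθ − a·ω_rod·sinφ = -2.2392 m/s;  V_Py = rω cosθ + a·ω_rod·cosφ = +0.14682 m/s.
|V_P| = √(V_Px² + V_Py²) = 2.244 m/s.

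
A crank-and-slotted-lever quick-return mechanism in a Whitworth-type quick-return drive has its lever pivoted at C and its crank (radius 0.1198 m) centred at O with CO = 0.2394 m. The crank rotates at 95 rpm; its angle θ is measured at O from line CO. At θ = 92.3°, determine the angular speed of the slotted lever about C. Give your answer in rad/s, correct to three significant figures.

1.89

ω = 9.948 rad/s (from 95 rpm).
Crank pin A relative to C: A = (d + r cosθ, r sinθ); lever angle φ = atan2(r sinθ, d + r cosθ).
Differentiating tanφ: φ̇ = rω(d cosθ + r)/(d² + r² + 2dr cosθ).
d² + r² + 2dr cosθ = |CA|² = 0.0693624 m²;  d cosθ + r = +0.11019 m.
|ω_lever| = |0.1198·9.948·+0.11019| / 0.0693624 = 1.8934 rad/s.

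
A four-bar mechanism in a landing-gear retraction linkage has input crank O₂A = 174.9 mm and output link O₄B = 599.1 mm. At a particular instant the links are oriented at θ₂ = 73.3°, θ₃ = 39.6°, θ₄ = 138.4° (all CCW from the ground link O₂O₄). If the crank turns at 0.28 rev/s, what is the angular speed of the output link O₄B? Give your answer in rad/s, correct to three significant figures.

0.288

ω₂ = 1.759 rad/s (from 0.28 rev/s).
Differentiating the loop-closure r₂e^{iθ₂}+r₃e^{iθ₃}=r₁+r₄e^{iθ₄} gives r₂ω₂e^{iθ₂}+r₃ω₃e^{iθ₃}=r₄ω₄e^{iθ₄}.
Eliminating the other unknown: ω₄ = r₂ω₂ sin(θ₂−θ₃) / [r₄ sin(θ₄−θ₃)].
Numerator sine = +0.55484; denominator sine = +0.98823.
Result = 0.1749·1.759·(+0.55484) / (0.5991·(+0.98823)) = +0.28836 rad/s; magnitude 0.28836 rad/s.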